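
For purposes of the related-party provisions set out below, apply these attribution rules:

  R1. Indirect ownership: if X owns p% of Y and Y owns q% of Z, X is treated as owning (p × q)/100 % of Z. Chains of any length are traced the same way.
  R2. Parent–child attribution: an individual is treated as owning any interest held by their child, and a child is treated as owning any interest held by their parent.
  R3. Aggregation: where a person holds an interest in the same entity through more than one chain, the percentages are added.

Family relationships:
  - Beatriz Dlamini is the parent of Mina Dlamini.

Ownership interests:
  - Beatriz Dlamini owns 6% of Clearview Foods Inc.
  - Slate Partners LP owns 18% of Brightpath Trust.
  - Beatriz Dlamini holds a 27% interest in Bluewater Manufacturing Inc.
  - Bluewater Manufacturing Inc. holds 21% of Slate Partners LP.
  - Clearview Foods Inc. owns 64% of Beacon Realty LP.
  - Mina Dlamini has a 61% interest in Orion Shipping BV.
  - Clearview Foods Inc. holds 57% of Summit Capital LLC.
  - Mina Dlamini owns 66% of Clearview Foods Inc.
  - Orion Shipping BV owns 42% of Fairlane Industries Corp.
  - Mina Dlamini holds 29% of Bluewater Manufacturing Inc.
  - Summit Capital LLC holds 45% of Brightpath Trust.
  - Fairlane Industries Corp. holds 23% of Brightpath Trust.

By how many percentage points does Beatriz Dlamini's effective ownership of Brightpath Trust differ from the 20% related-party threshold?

6.4774

By parent–child attribution (R2), Beatriz Dlamini is treated as also owning Mina Dlamini's interest in Bluewater Manufacturing Inc, giving 27% + 29% = 56%.
By parent–child attribution (R2), Beatriz Dlamini is treated as also owning Mina Dlamini's interest in Clearview Foods Inc, giving 6% + 66% = 72%.
By parent–child attribution (R2), Beatriz Dlamini is treated as owning Mina Dlamini's 61% interest in Orion Shipping BV.
Chain via Bluewater Manufacturing Inc. → Slate Partners LP (R1): 56% × 21% × 18% = 2.1168% of Brightpath Trust.
Chain via Clearview Foods Inc. → Summit Capital LLC (R1): 72% × 57% × 45% = 18.468% of Brightpath Trust.
Chain via Orion Shipping BV → Fairlane Industries Corp. (R1): 61% × 42% × 23% = 5.8926% of Brightpath Trust.
Aggregating (R3): 2.1168% + 18.468% + 5.8926% = 26.4774%.
26.4774% exceeds the 20% threshold by 6.4774 percentage points.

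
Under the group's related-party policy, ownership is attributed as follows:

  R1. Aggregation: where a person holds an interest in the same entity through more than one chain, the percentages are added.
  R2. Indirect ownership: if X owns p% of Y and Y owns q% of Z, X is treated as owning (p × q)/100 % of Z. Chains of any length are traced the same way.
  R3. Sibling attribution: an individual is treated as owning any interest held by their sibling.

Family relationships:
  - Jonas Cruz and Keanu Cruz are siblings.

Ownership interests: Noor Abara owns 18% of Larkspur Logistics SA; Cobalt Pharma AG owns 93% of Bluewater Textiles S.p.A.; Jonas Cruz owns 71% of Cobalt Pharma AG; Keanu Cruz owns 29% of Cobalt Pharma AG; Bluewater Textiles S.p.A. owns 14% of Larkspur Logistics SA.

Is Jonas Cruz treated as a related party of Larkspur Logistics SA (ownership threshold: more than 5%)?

By sibling attribution (R3), Jonas Cruz is treated as also owning Keanu Cruz's interest in Cobalt Pharma AG, giving 71% + 29% = 100%.
Chain via Cobalt Pharma AG → Bluewater Textiles S.p.A. (R2): 100% × 93% × 14% = 13.02% of Larkspur Logistics SA.
13.02% exceeds the 5% threshold, so Jonas is a related party to Larkspur Logistics SA.

Yes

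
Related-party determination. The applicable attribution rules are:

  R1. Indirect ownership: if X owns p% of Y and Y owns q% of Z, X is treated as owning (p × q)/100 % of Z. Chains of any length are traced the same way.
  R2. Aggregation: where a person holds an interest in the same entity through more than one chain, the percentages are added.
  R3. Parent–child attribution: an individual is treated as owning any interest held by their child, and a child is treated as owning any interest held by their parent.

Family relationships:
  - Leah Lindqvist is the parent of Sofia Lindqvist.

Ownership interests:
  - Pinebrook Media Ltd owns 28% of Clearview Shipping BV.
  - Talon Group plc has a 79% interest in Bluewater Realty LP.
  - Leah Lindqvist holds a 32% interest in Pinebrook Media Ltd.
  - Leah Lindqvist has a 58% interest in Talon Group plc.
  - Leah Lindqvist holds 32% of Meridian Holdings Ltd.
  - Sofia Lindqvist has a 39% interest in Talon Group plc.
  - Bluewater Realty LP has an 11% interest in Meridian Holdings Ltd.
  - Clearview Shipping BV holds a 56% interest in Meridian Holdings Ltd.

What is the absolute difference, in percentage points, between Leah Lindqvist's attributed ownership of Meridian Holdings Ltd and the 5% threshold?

By parent–child attribution (R3), Leah Lindqvist is treated as also owning Sofia Lindqvist's interest in Talon Group plc, giving 58% + 39% = 97%.
Chain via Pinebrook Media Ltd → Clearview Shipping BV (R1): 32% × 28% × 56% = 5.0176% of Meridian Holdings Ltd.
Chain via Talon Group plc → Bluewater Realty LP (R1): 97% × 79% × 11% = 8.4293% of Meridian Holdings Ltd.
Direct interest in Meridian Holdings Ltd: 32%.
Aggregating (R2): 5.0176% + 8.4293% + 32% = 45.4469%.
45.4469% exceeds the 5% threshold by 40.4469 percentage points.

40.4469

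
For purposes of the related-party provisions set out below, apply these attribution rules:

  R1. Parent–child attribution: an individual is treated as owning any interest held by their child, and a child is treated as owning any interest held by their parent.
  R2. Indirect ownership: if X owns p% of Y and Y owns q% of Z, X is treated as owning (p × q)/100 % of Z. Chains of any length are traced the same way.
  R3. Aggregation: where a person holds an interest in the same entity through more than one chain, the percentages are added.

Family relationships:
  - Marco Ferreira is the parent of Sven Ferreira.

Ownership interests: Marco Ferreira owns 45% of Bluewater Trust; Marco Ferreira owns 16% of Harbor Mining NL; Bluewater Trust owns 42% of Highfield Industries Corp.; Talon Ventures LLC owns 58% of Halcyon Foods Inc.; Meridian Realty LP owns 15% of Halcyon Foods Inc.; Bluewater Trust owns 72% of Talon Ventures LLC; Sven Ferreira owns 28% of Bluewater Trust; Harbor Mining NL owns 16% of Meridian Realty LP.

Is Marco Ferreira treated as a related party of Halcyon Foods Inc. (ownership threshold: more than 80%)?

No

By parent–child attribution (R1), Marco Ferreira is treated as also owning Sven Ferreira's interest in Bluewater Trust, giving 45% + 28% = 73%.
Chain via Bluewater Trust → Talon Ventures LLC (R2): 73% × 72% × 58% = 30.4848% of Halcyon Foods Inc.
Chain via Harbor Mining NL → Meridian Realty LP (R2): 16% × 16% × 15% = 0.384% of Halcyon Foods Inc.
Aggregating (R3): 30.4848% + 0.384% = 30.8688%.
30.8688% does not exceed the 80% threshold, so Marco is not a related party to Halcyon Foods Inc.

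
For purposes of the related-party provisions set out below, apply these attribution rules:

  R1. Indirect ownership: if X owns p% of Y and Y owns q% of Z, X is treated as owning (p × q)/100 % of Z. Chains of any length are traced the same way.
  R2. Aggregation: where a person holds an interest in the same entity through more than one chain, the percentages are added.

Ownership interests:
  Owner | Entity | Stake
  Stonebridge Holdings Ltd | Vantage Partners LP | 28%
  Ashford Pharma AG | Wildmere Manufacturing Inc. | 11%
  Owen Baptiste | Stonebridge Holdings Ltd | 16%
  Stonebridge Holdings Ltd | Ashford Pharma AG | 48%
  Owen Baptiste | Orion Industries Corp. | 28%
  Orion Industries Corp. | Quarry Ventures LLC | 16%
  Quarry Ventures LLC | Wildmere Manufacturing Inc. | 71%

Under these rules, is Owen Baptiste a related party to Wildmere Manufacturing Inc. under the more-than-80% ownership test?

No

Chain via Orion Industries Corp. → Quarry Ventures LLC (R1): 28% × 16% × 71% = 3.1808% of Wildmere Manufacturing Inc.
Chain via Stonebridge Holdings Ltd → Ashford Pharma AG (R1): 16% × 48% × 11% = 0.8448% of Wildmere Manufacturing Inc.
Aggregating (R2): 3.1808% + 0.8448% = 4.0256%.
4.0256% does not exceed the 80% threshold, so Owen is not a related party to Wildmere Manufacturing Inc.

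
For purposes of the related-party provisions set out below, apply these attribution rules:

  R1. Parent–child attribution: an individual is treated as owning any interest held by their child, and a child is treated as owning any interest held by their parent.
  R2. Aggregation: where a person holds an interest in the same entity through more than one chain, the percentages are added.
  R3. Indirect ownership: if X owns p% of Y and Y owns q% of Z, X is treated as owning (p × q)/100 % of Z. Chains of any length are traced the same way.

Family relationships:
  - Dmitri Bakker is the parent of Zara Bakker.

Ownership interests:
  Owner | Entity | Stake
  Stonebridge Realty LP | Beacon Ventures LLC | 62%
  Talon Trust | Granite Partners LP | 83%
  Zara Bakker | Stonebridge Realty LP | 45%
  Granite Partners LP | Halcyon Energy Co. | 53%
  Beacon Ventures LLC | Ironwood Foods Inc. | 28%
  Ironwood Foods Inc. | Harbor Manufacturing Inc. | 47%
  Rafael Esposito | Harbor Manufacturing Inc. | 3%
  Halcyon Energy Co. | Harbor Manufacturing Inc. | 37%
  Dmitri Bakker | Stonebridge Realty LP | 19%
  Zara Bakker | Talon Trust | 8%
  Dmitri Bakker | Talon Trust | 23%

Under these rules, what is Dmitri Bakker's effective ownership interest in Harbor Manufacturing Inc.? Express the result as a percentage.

10.267541%

By parent–child attribution (R1), Dmitri Bakker is treated as also owning Zara Bakker's interest in Talon Trust, giving 23% + 8% = 31%.
By parent–child attribution (R1), Dmitri Bakker is treated as also owning Zara Bakker's interest in Stonebridge Realty LP, giving 19% + 45% = 64%.
Chain via Talon Trust → Granite Partners LP → Halcyon Energy Co. (R3): 31% × 83% × 53% × 37% = 5.045653% of Harbor Manufacturing Inc.
Chain via Stonebridge Realty LP → Beacon Ventures LLC → Ironwood Foods Inc. (R3): 64% × 62% × 28% × 47% = 5.221888% of Harbor Manufacturing Inc.
Aggregating (R2): 5.045653% + 5.221888% = 10.267541%.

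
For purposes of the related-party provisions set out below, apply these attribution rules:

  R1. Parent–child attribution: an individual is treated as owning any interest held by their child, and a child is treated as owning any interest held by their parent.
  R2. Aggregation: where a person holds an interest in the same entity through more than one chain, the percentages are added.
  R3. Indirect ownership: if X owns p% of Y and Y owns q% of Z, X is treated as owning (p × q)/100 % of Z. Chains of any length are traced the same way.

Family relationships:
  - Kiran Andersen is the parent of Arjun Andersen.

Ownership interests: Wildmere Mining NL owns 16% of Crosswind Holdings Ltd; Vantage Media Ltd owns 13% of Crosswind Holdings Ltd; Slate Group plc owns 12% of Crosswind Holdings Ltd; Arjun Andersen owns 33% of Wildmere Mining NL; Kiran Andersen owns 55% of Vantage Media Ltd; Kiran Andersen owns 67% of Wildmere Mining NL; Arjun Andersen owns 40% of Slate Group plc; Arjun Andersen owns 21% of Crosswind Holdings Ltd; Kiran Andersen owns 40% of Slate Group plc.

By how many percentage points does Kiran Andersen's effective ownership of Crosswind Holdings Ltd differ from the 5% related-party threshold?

By parent–child attribution (R1), Kiran Andersen is treated as also owning Arjun Andersen's interest in Wildmere Mining NL, giving 67% + 33% = 100%.
By parent–child attribution (R1), Kiran Andersen is treated as also owning Arjun Andersen's interest in Slate Group plc, giving 40% + 40% = 80%.
By parent–child attribution (R1), Kiran Andersen is treated as owning Arjun Andersen's 21% interest in Crosswind Holdings Ltd.
Chain via Wildmere Mining NL (R3): 100% × 16% = 16% of Crosswind Holdings Ltd.
Chain via Slate Group plc (R3): 80% × 12% = 9.6% of Crosswind Holdings Ltd.
Chain via Vantage Media Ltd (R3): 55% × 13% = 7.15% of Crosswind Holdings Ltd.
Direct interest in Crosswind Holdings Ltd: 21%.
Aggregating (R2): 16% + 9.6% + 7.15% + 21% = 53.75%.
53.75% exceeds the 5% threshold by 48.75 percentage points.

48.75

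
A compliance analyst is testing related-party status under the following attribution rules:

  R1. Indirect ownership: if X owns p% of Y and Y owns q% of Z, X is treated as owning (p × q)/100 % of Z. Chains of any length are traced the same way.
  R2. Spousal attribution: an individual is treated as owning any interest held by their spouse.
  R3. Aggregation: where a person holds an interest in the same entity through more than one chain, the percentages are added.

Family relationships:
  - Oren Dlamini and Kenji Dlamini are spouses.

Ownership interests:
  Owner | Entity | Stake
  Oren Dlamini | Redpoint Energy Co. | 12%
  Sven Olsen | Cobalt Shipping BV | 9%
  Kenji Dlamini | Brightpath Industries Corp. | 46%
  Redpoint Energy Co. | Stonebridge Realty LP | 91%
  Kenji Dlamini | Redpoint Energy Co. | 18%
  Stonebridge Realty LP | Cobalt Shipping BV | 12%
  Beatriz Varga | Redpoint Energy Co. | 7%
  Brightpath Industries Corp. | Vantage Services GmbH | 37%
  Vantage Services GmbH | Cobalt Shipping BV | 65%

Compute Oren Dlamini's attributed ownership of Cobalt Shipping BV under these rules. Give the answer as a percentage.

14.339%

By spousal attribution (R2), Oren Dlamini is treated as also owning Kenji Dlamini's interest in Redpoint Energy Co, giving 12% + 18% = 30%.
By spousal attribution (R2), Oren Dlamini is treated as owning Kenji Dlamini's 46% interest in Brightpath Industries Corp.
Chain via Redpoint Energy Co. → Stonebridge Realty LP (R1): 30% × 91% × 12% = 3.276% of Cobalt Shipping BV.
Chain via Brightpath Industries Corp. → Vantage Services GmbH (R1): 46% × 37% × 65% = 11.063% of Cobalt Shipping BV.
Aggregating (R3): 3.276% + 11.063% = 14.339%.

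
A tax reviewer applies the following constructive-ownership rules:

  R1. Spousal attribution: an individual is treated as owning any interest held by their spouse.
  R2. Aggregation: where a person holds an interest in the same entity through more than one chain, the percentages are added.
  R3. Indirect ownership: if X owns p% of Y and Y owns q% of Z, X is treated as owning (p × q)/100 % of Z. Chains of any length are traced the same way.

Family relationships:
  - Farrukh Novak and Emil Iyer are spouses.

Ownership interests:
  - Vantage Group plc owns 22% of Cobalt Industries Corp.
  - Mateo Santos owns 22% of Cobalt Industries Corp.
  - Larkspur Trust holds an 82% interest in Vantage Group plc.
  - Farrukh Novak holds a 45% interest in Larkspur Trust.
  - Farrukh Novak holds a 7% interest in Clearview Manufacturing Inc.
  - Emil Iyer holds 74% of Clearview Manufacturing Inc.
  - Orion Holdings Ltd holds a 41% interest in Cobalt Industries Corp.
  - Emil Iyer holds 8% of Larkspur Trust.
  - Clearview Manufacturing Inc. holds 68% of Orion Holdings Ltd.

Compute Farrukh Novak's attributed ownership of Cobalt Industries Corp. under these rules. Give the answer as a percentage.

32.144%

By spousal attribution (R1), Farrukh Novak is treated as also owning Emil Iyer's interest in Larkspur Trust, giving 45% + 8% = 53%.
By spousal attribution (R1), Farrukh Novak is treated as also owning Emil Iyer's interest in Clearview Manufacturing Inc, giving 7% + 74% = 81%.
Chain via Larkspur Trust → Vantage Group plc (R3): 53% × 82% × 22% = 9.5612% of Cobalt Industries Corp.
Chain via Clearview Manufacturing Inc. → Orion Holdings Ltd (R3): 81% × 68% × 41% = 22.5828% of Cobalt Industries Corp.
Aggregating (R2): 9.5612% + 22.5828% = 32.144%.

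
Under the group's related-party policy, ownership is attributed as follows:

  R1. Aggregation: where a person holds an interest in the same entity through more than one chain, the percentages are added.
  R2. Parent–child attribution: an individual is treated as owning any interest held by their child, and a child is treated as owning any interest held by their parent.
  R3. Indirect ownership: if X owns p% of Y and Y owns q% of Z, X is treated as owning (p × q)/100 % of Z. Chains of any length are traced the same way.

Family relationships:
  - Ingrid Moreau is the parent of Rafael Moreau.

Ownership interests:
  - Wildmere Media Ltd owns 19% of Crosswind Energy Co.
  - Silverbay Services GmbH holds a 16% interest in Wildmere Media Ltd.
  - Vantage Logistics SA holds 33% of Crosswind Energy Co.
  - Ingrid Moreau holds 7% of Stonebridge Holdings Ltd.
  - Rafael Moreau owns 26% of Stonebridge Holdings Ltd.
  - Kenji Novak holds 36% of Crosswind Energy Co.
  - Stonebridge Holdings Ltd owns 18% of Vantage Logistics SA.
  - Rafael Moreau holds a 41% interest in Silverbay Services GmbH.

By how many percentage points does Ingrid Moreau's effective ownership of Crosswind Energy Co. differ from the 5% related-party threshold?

By parent–child attribution (R2), Ingrid Moreau is treated as also owning Rafael Moreau's interest in Stonebridge Holdings Ltd, giving 7% + 26% = 33%.
By parent–child attribution (R2), Ingrid Moreau is treated as owning Rafael Moreau's 41% interest in Silverbay Services GmbH.
Chain via Stonebridge Holdings Ltd → Vantage Logistics SA (R3): 33% × 18% × 33% = 1.9602% of Crosswind Energy Co.
Chain via Silverbay Services GmbH → Wildmere Media Ltd (R3): 41% × 16% × 19% = 1.2464% of Crosswind Energy Co.
Aggregating (R1): 1.9602% + 1.2464% = 3.2066%.
3.2066% falls short of the 5% threshold by 1.7934 percentage points.

1.7934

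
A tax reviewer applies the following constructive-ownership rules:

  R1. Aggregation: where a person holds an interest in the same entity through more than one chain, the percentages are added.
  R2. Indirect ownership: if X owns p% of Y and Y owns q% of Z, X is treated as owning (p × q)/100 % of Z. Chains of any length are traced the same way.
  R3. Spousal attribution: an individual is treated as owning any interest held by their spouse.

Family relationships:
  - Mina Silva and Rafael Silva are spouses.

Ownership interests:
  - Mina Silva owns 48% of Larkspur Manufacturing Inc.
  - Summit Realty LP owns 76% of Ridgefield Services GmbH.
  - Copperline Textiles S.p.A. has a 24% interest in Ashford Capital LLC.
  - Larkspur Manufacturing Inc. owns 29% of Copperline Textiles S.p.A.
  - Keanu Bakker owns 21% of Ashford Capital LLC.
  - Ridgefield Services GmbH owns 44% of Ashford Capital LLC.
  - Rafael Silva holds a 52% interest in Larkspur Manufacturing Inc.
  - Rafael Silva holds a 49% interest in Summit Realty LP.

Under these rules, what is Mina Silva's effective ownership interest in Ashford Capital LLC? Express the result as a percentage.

23.3456%

By spousal attribution (R3), Mina Silva is treated as also owning Rafael Silva's interest in Larkspur Manufacturing Inc, giving 48% + 52% = 100%.
By spousal attribution (R3), Mina Silva is treated as owning Rafael Silva's 49% interest in Summit Realty LP.
Chain via Larkspur Manufacturing Inc. → Copperline Textiles S.p.A. (R2): 100% × 29% × 24% = 6.96% of Ashford Capital LLC.
Chain via Summit Realty LP → Ridgefield Services GmbH (R2): 49% × 76% × 44% = 16.3856% of Ashford Capital LLC.
Aggregating (R1): 6.96% + 16.3856% = 23.3456%.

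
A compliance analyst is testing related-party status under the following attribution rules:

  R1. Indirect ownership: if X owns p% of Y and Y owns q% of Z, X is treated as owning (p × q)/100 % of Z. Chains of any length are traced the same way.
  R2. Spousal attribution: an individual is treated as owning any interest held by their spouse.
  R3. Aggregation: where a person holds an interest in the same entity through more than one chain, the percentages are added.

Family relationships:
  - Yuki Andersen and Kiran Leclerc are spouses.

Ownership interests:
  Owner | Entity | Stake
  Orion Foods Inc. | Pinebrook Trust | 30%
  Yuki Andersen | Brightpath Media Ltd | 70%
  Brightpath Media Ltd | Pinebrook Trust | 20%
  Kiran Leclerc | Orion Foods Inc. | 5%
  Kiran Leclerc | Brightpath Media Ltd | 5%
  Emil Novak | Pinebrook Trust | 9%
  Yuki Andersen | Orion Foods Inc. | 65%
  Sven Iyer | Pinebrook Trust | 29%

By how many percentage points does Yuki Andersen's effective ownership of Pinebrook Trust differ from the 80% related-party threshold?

By spousal attribution (R2), Yuki Andersen is treated as also owning Kiran Leclerc's interest in Orion Foods Inc, giving 65% + 5% = 70%.
By spousal attribution (R2), Yuki Andersen is treated as also owning Kiran Leclerc's interest in Brightpath Media Ltd, giving 70% + 5% = 75%.
Chain via Orion Foods Inc. (R1): 70% × 30% = 21% of Pinebrook Trust.
Chain via Brightpath Media Ltd (R1): 75% × 20% = 15% of Pinebrook Trust.
Aggregating (R3): 21% + 15% = 36%.
36% falls short of the 80% threshold by 44 percentage points.

44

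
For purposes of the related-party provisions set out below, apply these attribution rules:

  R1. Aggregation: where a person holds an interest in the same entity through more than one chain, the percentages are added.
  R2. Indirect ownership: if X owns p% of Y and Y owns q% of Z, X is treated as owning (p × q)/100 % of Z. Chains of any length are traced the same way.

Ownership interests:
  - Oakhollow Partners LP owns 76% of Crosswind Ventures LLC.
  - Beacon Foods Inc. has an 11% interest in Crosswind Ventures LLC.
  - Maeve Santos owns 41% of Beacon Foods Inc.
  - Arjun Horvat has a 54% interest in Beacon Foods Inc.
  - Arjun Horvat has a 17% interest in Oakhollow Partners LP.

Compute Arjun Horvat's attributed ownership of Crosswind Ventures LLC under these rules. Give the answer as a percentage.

18.86%

Chain via Oakhollow Partners LP (R2): 17% × 76% = 12.92% of Crosswind Ventures LLC.
Chain via Beacon Foods Inc. (R2): 54% × 11% = 5.94% of Crosswind Ventures LLC.
Aggregating (R1): 12.92% + 5.94% = 18.86%.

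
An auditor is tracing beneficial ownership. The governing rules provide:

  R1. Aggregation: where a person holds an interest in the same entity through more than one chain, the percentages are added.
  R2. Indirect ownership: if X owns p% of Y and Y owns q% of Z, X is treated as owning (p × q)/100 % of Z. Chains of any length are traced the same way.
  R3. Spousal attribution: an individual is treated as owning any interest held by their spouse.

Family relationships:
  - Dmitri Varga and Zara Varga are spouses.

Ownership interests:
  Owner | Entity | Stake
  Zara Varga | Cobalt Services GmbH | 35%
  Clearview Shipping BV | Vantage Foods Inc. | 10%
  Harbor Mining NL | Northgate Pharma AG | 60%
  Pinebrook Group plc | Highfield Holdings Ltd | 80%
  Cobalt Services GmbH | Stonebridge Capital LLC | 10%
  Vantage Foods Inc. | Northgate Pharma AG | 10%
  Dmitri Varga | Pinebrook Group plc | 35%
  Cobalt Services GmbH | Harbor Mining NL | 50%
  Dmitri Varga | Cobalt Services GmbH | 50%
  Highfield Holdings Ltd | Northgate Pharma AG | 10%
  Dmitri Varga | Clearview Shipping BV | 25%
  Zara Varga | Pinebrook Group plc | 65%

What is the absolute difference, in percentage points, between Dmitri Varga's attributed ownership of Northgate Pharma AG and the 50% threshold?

By spousal attribution (R3), Dmitri Varga is treated as also owning Zara Varga's interest in Cobalt Services GmbH, giving 50% + 35% = 85%.
By spousal attribution (R3), Dmitri Varga is treated as also owning Zara Varga's interest in Pinebrook Group plc, giving 35% + 65% = 100%.
Chain via Cobalt Services GmbH → Harbor Mining NL (R2): 85% × 50% × 60% = 25.5% of Northgate Pharma AG.
Chain via Pinebrook Group plc → Highfield Holdings Ltd (R2): 100% × 80% × 10% = 8% of Northgate Pharma AG.
Chain via Clearview Shipping BV → Vantage Foods Inc. (R2): 25% × 10% × 10% = 0.25% of Northgate Pharma AG.
Aggregating (R1): 25.5% + 8% + 0.25% = 33.75%.
33.75% falls short of the 50% threshold by 16.25 percentage points.

16.25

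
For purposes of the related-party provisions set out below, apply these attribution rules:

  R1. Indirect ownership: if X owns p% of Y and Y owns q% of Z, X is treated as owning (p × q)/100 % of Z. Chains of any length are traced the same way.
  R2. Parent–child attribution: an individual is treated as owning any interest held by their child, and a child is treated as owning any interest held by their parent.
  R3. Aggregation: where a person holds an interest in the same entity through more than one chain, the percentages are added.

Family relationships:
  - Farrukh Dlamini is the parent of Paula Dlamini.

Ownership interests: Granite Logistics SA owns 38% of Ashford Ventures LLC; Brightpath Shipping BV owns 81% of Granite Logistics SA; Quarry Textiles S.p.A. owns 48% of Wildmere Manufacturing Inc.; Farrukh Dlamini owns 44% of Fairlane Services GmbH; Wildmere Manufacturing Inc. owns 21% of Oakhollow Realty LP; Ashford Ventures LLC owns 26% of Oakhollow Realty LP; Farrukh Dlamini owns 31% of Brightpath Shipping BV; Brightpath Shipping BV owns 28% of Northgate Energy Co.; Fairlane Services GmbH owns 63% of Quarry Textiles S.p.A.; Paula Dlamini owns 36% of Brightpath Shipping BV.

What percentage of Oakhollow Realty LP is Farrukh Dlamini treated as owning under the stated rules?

8.156052%

By parent–child attribution (R2), Farrukh Dlamini is treated as also owning Paula Dlamini's interest in Brightpath Shipping BV, giving 31% + 36% = 67%.
Chain via Brightpath Shipping BV → Granite Logistics SA → Ashford Ventures LLC (R1): 67% × 81% × 38% × 26% = 5.361876% of Oakhollow Realty LP.
Chain via Fairlane Services GmbH → Quarry Textiles S.p.A. → Wildmere Manufacturing Inc. (R1): 44% × 63% × 48% × 21% = 2.794176% of Oakhollow Realty LP.
Aggregating (R3): 5.361876% + 2.794176% = 8.156052%.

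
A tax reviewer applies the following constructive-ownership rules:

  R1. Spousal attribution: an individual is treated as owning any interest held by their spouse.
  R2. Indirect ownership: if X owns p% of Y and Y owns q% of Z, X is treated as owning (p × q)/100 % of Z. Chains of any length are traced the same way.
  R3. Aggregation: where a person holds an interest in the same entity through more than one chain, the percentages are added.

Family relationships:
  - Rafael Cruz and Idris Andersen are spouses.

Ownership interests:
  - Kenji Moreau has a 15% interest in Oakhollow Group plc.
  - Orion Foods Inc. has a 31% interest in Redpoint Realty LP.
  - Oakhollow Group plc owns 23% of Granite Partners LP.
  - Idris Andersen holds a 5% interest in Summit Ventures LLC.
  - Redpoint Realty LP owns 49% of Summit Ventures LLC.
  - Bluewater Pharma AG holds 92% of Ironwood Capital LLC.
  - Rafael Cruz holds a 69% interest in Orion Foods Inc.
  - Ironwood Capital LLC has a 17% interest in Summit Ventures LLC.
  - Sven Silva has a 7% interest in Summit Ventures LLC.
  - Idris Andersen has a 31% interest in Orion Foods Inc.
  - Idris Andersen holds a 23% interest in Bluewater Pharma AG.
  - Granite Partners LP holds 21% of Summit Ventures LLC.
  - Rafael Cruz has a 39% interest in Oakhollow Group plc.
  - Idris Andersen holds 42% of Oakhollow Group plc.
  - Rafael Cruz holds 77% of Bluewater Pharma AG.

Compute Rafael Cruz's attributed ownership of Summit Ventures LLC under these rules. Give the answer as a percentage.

39.7423%

By spousal attribution (R1), Rafael Cruz is treated as also owning Idris Andersen's interest in Oakhollow Group plc, giving 39% + 42% = 81%.
By spousal attribution (R1), Rafael Cruz is treated as also owning Idris Andersen's interest in Bluewater Pharma AG, giving 77% + 23% = 100%.
By spousal attribution (R1), Rafael Cruz is treated as also owning Idris Andersen's interest in Orion Foods Inc, giving 69% + 31% = 100%.
By spousal attribution (R1), Rafael Cruz is treated as owning Idris Andersen's 5% interest in Summit Ventures LLC.
Chain via Oakhollow Group plc → Granite Partners LP (R2): 81% × 23% × 21% = 3.9123% of Summit Ventures LLC.
Chain via Bluewater Pharma AG → Ironwood Capital LLC (R2): 100% × 92% × 17% = 15.64% of Summit Ventures LLC.
Chain via Orion Foods Inc. → Redpoint Realty LP (R2): 100% × 31% × 49% = 15.19% of Summit Ventures LLC.
Direct interest in Summit Ventures LLC: 5%.
Aggregating (R3): 3.9123% + 15.64% + 15.19% + 5% = 39.7423%.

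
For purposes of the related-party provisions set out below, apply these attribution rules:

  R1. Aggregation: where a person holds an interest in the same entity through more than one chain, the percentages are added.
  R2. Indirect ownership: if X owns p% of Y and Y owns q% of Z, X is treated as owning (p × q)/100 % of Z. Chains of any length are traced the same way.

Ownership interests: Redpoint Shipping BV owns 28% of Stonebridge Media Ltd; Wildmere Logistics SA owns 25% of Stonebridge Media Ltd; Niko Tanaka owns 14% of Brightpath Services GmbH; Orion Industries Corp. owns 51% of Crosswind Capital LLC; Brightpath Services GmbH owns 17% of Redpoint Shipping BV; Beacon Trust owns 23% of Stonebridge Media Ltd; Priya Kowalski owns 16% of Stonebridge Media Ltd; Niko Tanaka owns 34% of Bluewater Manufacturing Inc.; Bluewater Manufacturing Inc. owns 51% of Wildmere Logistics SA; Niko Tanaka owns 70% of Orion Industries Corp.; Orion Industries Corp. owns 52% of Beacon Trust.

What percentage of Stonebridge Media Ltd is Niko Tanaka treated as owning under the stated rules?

13.3734%

Chain via Bluewater Manufacturing Inc. → Wildmere Logistics SA (R2): 34% × 51% × 25% = 4.335% of Stonebridge Media Ltd.
Chain via Orion Industries Corp. → Beacon Trust (R2): 70% × 52% × 23% = 8.372% of Stonebridge Media Ltd.
Chain via Brightpath Services GmbH → Redpoint Shipping BV (R2): 14% × 17% × 28% = 0.6664% of Stonebridge Media Ltd.
Aggregating (R1): 4.335% + 8.372% + 0.6664% = 13.3734%.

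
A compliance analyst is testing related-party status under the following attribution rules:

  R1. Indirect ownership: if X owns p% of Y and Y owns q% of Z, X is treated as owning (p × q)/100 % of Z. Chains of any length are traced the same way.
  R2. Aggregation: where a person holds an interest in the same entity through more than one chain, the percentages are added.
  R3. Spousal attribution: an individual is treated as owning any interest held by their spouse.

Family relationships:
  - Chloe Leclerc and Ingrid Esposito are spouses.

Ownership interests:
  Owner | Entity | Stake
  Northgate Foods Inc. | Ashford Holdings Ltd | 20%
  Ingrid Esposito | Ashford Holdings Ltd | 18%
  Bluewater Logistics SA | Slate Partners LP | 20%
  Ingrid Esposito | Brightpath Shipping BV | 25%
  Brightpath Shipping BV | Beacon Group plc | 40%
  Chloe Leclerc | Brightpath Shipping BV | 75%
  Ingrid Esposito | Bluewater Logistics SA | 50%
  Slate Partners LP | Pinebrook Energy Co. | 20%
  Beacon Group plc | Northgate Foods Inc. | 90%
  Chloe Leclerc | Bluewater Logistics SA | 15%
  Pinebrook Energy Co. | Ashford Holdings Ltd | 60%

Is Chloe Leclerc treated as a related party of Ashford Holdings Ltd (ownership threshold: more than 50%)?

No

By spousal attribution (R3), Chloe Leclerc is treated as also owning Ingrid Esposito's interest in Bluewater Logistics SA, giving 15% + 50% = 65%.
By spousal attribution (R3), Chloe Leclerc is treated as also owning Ingrid Esposito's interest in Brightpath Shipping BV, giving 75% + 25% = 100%.
By spousal attribution (R3), Chloe Leclerc is treated as owning Ingrid Esposito's 18% interest in Ashford Holdings Ltd.
Chain via Bluewater Logistics SA → Slate Partners LP → Pinebrook Energy Co. (R1): 65% × 20% × 20% × 60% = 1.56% of Ashford Holdings Ltd.
Chain via Brightpath Shipping BV → Beacon Group plc → Northgate Foods Inc. (R1): 100% × 40% × 90% × 20% = 7.2% of Ashford Holdings Ltd.
Direct interest in Ashford Holdings Ltd: 18%.
Aggregating (R2): 1.56% + 7.2% + 18% = 26.76%.
26.76% does not exceed the 50% threshold, so Chloe is not a related party to Ashford Holdings Ltd.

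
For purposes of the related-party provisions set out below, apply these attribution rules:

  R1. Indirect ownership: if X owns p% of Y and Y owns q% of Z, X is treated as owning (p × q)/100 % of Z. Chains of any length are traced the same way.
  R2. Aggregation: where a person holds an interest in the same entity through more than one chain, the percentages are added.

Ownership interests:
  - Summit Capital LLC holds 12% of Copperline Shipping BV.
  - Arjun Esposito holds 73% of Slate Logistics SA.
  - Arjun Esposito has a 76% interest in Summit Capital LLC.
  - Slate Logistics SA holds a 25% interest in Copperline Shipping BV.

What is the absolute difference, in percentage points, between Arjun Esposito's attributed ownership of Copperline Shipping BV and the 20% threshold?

Chain via Slate Logistics SA (R1): 73% × 25% = 18.25% of Copperline Shipping BV.
Chain via Summit Capital LLC (R1): 76% × 12% = 9.12% of Copperline Shipping BV.
Aggregating (R2): 18.25% + 9.12% = 27.37%.
27.37% exceeds the 20% threshold by 7.37 percentage points.

7.37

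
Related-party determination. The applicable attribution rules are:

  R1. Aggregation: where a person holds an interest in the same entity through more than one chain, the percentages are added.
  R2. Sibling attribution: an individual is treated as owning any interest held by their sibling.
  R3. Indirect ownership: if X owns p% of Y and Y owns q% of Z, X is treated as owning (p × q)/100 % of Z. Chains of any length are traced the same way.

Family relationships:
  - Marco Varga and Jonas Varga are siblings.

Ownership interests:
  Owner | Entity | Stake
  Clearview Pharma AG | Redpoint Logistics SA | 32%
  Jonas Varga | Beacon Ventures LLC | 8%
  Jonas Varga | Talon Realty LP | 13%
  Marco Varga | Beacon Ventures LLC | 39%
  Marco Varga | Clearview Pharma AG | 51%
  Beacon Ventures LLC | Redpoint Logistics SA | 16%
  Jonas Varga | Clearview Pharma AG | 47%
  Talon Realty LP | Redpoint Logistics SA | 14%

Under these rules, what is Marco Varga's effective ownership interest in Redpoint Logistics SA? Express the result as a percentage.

40.7%

By sibling attribution (R2), Marco Varga is treated as also owning Jonas Varga's interest in Beacon Ventures LLC, giving 39% + 8% = 47%.
By sibling attribution (R2), Marco Varga is treated as also owning Jonas Varga's interest in Clearview Pharma AG, giving 51% + 47% = 98%.
By sibling attribution (R2), Marco Varga is treated as owning Jonas Varga's 13% interest in Talon Realty LP.
Chain via Beacon Ventures LLC (R3): 47% × 16% = 7.52% of Redpoint Logistics SA.
Chain via Clearview Pharma AG (R3): 98% × 32% = 31.36% of Redpoint Logistics SA.
Chain via Talon Realty LP (R3): 13% × 14% = 1.82% of Redpoint Logistics SA.
Aggregating (R1): 7.52% + 31.36% + 1.82% = 40.7%.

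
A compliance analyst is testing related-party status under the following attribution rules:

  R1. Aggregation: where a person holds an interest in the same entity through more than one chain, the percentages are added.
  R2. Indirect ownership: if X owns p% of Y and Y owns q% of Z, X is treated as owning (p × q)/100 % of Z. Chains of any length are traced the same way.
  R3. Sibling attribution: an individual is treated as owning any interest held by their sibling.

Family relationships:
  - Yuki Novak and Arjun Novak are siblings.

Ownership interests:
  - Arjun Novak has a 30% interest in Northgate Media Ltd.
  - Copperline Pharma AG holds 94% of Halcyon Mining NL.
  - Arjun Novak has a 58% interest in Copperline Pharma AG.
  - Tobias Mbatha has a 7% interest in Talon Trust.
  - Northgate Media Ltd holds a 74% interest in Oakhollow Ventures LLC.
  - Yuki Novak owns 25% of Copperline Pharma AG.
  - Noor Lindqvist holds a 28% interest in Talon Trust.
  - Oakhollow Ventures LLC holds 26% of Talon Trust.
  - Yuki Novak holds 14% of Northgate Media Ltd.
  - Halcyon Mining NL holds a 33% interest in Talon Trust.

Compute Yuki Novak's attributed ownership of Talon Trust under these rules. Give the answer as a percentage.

34.2122%

By sibling attribution (R3), Yuki Novak is treated as also owning Arjun Novak's interest in Copperline Pharma AG, giving 25% + 58% = 83%.
By sibling attribution (R3), Yuki Novak is treated as also owning Arjun Novak's interest in Northgate Media Ltd, giving 14% + 30% = 44%.
Chain via Copperline Pharma AG → Halcyon Mining NL (R2): 83% × 94% × 33% = 25.7466% of Talon Trust.
Chain via Northgate Media Ltd → Oakhollow Ventures LLC (R2): 44% × 74% × 26% = 8.4656% of Talon Trust.
Aggregating (R1): 25.7466% + 8.4656% = 34.2122%.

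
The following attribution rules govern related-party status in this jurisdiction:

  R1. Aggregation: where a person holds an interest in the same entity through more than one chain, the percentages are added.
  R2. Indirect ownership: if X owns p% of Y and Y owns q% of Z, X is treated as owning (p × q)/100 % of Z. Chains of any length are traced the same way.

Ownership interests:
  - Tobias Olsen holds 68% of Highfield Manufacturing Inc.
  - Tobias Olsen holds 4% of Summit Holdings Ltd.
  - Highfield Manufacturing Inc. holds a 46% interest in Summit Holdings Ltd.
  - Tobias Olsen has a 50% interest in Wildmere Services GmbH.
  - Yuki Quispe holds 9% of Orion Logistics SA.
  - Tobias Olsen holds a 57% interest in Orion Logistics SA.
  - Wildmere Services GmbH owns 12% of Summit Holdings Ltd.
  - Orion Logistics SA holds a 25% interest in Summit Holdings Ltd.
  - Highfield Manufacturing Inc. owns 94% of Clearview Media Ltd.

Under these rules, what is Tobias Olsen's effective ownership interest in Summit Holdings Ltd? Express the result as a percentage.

55.53%

Chain via Orion Logistics SA (R2): 57% × 25% = 14.25% of Summit Holdings Ltd.
Chain via Wildmere Services GmbH (R2): 50% × 12% = 6% of Summit Holdings Ltd.
Chain via Highfield Manufacturing Inc. (R2): 68% × 46% = 31.28% of Summit Holdings Ltd.
Direct interest in Summit Holdings Ltd: 4%.
Aggregating (R1): 14.25% + 6% + 31.28% + 4% = 55.53%.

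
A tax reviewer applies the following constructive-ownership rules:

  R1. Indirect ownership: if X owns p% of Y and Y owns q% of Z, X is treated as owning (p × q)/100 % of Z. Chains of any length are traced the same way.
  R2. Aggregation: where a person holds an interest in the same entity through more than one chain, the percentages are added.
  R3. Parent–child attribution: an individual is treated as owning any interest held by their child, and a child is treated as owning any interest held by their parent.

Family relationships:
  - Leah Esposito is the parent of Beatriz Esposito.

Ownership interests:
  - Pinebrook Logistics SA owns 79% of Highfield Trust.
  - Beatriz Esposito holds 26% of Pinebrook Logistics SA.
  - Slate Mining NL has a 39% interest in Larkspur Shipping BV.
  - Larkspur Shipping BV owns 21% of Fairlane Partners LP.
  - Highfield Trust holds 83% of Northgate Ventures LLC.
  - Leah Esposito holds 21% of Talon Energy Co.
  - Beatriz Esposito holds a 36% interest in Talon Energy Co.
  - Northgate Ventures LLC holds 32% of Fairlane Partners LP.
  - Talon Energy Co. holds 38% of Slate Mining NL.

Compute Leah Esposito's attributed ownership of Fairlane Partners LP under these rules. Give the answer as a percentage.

By parent–child attribution (R3), Leah Esposito is treated as also owning Beatriz Esposito's interest in Talon Energy Co, giving 21% + 36% = 57%.
By parent–child attribution (R3), Leah Esposito is treated as owning Beatriz Esposito's 26% interest in Pinebrook Logistics SA.
Chain via Talon Energy Co. → Slate Mining NL → Larkspur Shipping BV (R1): 57% × 38% × 39% × 21% = 1.773954% of Fairlane Partners LP.
Chain via Pinebrook Logistics SA → Highfield Trust → Northgate Ventures LLC (R1): 26% × 79% × 83% × 32% = 5.455424% of Fairlane Partners LP.
Aggregating (R2): 1.773954% + 5.455424% = 7.229378%.

7.229378%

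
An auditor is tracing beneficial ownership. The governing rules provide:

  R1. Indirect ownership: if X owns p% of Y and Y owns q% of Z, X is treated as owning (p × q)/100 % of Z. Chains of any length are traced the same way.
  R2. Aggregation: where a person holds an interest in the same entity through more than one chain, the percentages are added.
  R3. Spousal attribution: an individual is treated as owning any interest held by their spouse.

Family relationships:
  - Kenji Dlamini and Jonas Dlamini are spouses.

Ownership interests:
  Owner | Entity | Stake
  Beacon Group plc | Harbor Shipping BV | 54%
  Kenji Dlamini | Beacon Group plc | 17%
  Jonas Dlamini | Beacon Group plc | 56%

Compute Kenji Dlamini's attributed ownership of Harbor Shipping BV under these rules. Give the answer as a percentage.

By spousal attribution (R3), Kenji Dlamini is treated as also owning Jonas Dlamini's interest in Beacon Group plc, giving 17% + 56% = 73%.
Chain via Beacon Group plc (R1): 73% × 54% = 39.42% of Harbor Shipping BV.

39.42%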